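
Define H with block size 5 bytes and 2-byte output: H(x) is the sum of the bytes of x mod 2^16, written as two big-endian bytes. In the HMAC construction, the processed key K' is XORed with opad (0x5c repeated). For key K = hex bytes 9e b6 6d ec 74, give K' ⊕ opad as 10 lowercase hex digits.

Key hex bytes 9e b6 6d ec 74 is exactly B = 5 bytes: K' = 9e b6 6d ec 74.
XOR each byte with 0x5c: 9e⊕5c=c2, b6⊕5c=ea, 6d⊕5c=31, ec⊕5c=b0, 74⊕5c=28.

c2ea31b028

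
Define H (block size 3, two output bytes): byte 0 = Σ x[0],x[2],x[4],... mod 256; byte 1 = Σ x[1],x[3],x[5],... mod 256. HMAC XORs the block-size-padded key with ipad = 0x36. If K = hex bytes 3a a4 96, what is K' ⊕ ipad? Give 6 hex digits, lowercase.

0c92a0

Key hex bytes 3a a4 96 is exactly B = 3 bytes: K' = 3a a4 96.
XOR each byte with 0x36: 3a⊕36=0c, a4⊕36=92, 96⊕36=a0.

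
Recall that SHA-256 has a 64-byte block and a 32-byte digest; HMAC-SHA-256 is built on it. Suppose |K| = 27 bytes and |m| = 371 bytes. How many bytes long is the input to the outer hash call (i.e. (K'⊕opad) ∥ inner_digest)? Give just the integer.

96

Key is 27 ≤ 64 bytes, zero-padded: |K'| = 64.
Outer input = (K'⊕opad) ∥ H(inner) → 64 + 32 = 96 bytes.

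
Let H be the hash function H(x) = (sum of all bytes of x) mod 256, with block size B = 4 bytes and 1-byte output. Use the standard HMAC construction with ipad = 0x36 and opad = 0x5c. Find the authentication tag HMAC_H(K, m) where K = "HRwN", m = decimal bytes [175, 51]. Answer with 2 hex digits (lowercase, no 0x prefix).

Key "HRwN" = 48 52 77 4e is exactly B = 4 bytes: K' = 48 52 77 4e.
K' ⊕ ipad = 7e 64 41 78.  K' ⊕ opad = 14 0e 2b 12.
Inner input = (K'⊕ipad) ∥ m = 7e 64 41 78 ∥ af 33.
Inner hash: sum = 126+100+65+120+175+51 = 637; mod 256 = 125 → 7d.
Outer input = (K'⊕opad) ∥ inner = 14 0e 2b 12 ∥ 7d.
Outer hash (tag): sum = 20+14+43+18+125 = 220 → dc.

dc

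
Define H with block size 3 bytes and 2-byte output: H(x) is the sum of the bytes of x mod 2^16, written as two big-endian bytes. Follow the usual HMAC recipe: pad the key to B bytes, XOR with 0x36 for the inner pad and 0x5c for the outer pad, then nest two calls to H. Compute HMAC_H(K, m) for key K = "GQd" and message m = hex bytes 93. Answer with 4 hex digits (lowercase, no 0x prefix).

011e

Key "GQd" = 47 51 64 is exactly B = 3 bytes: K' = 47 51 64.
K' ⊕ ipad = 71 67 52.  K' ⊕ opad = 1b 0d 38.
Inner input = (K'⊕ipad) ∥ m = 71 67 52 ∥ 93.
Inner hash: sum = 113+103+82+147 = 445 → 01 bd.
Outer input = (K'⊕opad) ∥ inner = 1b 0d 38 ∥ 01 bd.
Outer hash (tag): sum = 27+13+56+1+189 = 286 → 01 1e.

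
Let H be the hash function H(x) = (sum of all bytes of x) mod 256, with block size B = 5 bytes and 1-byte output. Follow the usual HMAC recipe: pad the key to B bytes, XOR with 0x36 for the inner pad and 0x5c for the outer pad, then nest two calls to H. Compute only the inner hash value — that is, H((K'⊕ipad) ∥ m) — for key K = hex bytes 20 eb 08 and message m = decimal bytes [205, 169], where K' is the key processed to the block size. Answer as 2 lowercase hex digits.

13

Key hex bytes 20 eb 08 is 3 bytes ≤ B = 5; zero-pad to 5 bytes: K' = 20 eb 08 00 00.
K' ⊕ ipad = 16 dd 3e 36 36.
Inner input = 16 dd 3e 36 36 ∥ cd a9.
Inner hash: sum = 22+221+62+54+54+205+169 = 787; mod 256 = 19 → 13.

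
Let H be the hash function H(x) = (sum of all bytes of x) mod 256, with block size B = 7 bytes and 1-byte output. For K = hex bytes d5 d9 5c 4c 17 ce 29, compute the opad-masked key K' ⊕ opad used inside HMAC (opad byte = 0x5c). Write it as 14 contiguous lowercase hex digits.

Key hex bytes d5 d9 5c 4c 17 ce 29 is exactly B = 7 bytes: K' = d5 d9 5c 4c 17 ce 29.
XOR each byte with 0x5c: d5⊕5c=89, d9⊕5c=85, 5c⊕5c=00, 4c⊕5c=10, 17⊕5c=4b, ce⊕5c=92, 29⊕5c=75.

898500104b9275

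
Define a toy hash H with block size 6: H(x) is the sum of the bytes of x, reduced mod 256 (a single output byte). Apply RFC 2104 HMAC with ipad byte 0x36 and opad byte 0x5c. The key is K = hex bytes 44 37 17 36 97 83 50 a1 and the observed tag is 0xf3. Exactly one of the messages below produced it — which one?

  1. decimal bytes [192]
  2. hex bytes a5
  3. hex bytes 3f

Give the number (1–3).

Key hex bytes 44 37 17 36 97 83 50 a1 is 8 bytes > B = 6, so hash it first: H(key) = d3, then zero-pad to 6 bytes: K' = d3 00 00 00 00 00.
K' ⊕ ipad = e5 36 36 36 36 36; K' ⊕ opad = 8f 5c 5c 5c 5c 5c.
m1: inner = H(e5 36 36 36 36 36 c0) = b3; tag = H(8f 5c 5c 5c 5c 5c b3) = 0e
m2: inner = H(e5 36 36 36 36 36 a5) = 98; tag = H(8f 5c 5c 5c 5c 5c 98) = f3 ← matches
m3: inner = H(e5 36 36 36 36 36 3f) = 32; tag = H(8f 5c 5c 5c 5c 5c 32) = 8d

2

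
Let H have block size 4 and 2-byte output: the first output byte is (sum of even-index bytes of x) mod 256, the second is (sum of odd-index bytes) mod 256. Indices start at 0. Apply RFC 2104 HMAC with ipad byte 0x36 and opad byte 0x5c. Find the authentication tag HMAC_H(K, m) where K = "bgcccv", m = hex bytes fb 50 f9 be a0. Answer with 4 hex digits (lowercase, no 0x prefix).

Key "bgcccv" = 62 67 63 63 63 76 is 6 bytes > B = 4, so hash it first: H(key) = 28 40, then zero-pad to 4 bytes: K' = 28 40 00 00.
K' ⊕ ipad = 1e 76 36 36.  K' ⊕ opad = 74 1c 5c 5c.
Inner input = (K'⊕ipad) ∥ m = 1e 76 36 36 ∥ fb 50 f9 be a0.
Inner hash: even-index sum = 744 mod 256 = 232; odd-index sum = 442 mod 256 = 186 → e8 ba.
Outer input = (K'⊕opad) ∥ inner = 74 1c 5c 5c ∥ e8 ba.
Outer hash (tag): even-index sum = 440 mod 256 = 184; odd-index sum = 306 mod 256 = 50 → b8 32.

b832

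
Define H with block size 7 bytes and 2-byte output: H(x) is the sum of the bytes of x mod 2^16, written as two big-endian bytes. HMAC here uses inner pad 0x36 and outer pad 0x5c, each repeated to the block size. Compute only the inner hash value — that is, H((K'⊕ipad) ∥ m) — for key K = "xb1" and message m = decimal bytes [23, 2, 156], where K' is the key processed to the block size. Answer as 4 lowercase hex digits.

Key "xb1" = 78 62 31 is 3 bytes ≤ B = 7; zero-pad to 7 bytes: K' = 78 62 31 00 00 00 00.
K' ⊕ ipad = 4e 54 07 36 36 36 36.
Inner input = 4e 54 07 36 36 36 36 ∥ 17 02 9c.
Inner hash: sum = 78+84+7+54+54+54+54+23+2+156 = 566 → 02 36.

0236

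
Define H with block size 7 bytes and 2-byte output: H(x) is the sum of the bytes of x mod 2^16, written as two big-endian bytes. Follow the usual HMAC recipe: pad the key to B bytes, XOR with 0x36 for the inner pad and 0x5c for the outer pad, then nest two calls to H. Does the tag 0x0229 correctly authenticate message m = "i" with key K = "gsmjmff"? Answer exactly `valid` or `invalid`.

Key "gsmjmff" = 67 73 6d 6a 6d 66 66 is exactly B = 7 bytes: K' = 67 73 6d 6a 6d 66 66.
K' ⊕ ipad = 51 45 5b 5c 5b 50 50; K' ⊕ opad = 3b 2f 31 36 31 3a 3a.
Inner hash: sum = 81+69+91+92+91+80+80+105 = 689 → 02 b1.
Outer hash (recomputed tag): sum = 59+47+49+54+49+58+58+2+177 = 553 → 02 29.
Recomputed tag = 0229; claimed = 0229 → match.

valid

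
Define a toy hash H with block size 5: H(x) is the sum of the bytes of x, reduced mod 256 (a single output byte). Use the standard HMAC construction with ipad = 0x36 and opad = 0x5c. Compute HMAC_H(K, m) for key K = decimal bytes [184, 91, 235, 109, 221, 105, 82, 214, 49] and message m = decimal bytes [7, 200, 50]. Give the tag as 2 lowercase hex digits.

db

Key decimal bytes [184, 91, 235, 109, 221, 105, 82, 214, 49] = b8 5b eb 6d dd 69 52 d6 31 is 9 bytes > B = 5, so hash it first: H(key) = 0a, then zero-pad to 5 bytes: K' = 0a 00 00 00 00.
K' ⊕ ipad = 3c 36 36 36 36.  K' ⊕ opad = 56 5c 5c 5c 5c.
Inner input = (K'⊕ipad) ∥ m = 3c 36 36 36 36 ∥ 07 c8 32.
Inner hash: sum = 60+54+54+54+54+7+200+50 = 533; mod 256 = 21 → 15.
Outer input = (K'⊕opad) ∥ inner = 56 5c 5c 5c 5c ∥ 15.
Outer hash (tag): sum = 86+92+92+92+92+21 = 475; mod 256 = 219 → db.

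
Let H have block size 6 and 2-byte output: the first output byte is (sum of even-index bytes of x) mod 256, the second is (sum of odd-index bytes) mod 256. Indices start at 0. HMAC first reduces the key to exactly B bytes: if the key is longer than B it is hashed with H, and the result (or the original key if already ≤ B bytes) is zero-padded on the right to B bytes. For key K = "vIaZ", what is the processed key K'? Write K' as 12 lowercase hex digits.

7649615a0000

Key "vIaZ" = 76 49 61 5a is 4 bytes ≤ B = 6; zero-pad to 6 bytes: K' = 76 49 61 5a 00 00.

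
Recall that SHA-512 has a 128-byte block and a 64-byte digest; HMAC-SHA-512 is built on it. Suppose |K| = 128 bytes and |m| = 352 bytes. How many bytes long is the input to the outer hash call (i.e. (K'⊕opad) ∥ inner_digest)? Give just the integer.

Key is 128 ≤ 128 bytes, zero-padded: |K'| = 128.
Outer input = (K'⊕opad) ∥ H(inner) → 128 + 64 = 192 bytes.

192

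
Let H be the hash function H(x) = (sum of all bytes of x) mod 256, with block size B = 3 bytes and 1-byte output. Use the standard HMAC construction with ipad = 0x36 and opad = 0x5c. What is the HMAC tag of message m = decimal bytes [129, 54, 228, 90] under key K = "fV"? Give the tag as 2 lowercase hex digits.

Key "fV" = 66 56 is 2 bytes ≤ B = 3; zero-pad to 3 bytes: K' = 66 56 00.
K' ⊕ ipad = 50 60 36.  K' ⊕ opad = 3a 0a 5c.
Inner input = (K'⊕ipad) ∥ m = 50 60 36 ∥ 81 36 e4 5a.
Inner hash: sum = 80+96+54+129+54+228+90 = 731; mod 256 = 219 → db.
Outer input = (K'⊕opad) ∥ inner = 3a 0a 5c ∥ db.
Outer hash (tag): sum = 58+10+92+219 = 379; mod 256 = 123 → 7b.

7b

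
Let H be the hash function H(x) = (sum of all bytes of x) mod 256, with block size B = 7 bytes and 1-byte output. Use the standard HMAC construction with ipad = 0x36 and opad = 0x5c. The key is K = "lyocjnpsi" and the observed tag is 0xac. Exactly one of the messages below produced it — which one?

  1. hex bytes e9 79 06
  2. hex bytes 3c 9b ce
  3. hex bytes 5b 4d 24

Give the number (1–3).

Key "lyocjnpsi" = 6c 79 6f 63 6a 6e 70 73 69 is 9 bytes > B = 7, so hash it first: H(key) = db, then zero-pad to 7 bytes: K' = db 00 00 00 00 00 00.
K' ⊕ ipad = ed 36 36 36 36 36 36; K' ⊕ opad = 87 5c 5c 5c 5c 5c 5c.
m1: inner = H(ed 36 36 36 36 36 36 e9 79 06) = 99; tag = H(87 5c 5c 5c 5c 5c 5c 99) = 48
m2: inner = H(ed 36 36 36 36 36 36 3c 9b ce) = d6; tag = H(87 5c 5c 5c 5c 5c 5c d6) = 85
m3: inner = H(ed 36 36 36 36 36 36 5b 4d 24) = fd; tag = H(87 5c 5c 5c 5c 5c 5c fd) = ac ← matches

3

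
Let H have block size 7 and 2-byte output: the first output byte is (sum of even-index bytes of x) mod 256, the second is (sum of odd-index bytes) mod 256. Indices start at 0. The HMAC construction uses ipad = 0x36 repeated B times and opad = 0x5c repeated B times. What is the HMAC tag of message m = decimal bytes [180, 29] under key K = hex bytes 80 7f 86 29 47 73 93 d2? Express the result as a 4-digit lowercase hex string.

cbfe

Key hex bytes 80 7f 86 29 47 73 93 d2 is 8 bytes > B = 7, so hash it first: H(key) = e0 ed, then zero-pad to 7 bytes: K' = e0 ed 00 00 00 00 00.
K' ⊕ ipad = d6 db 36 36 36 36 36.  K' ⊕ opad = bc b1 5c 5c 5c 5c 5c.
Inner input = (K'⊕ipad) ∥ m = d6 db 36 36 36 36 36 ∥ b4 1d.
Inner hash: even-index sum = 405 mod 256 = 149; odd-index sum = 507 mod 256 = 251 → 95 fb.
Outer input = (K'⊕opad) ∥ inner = bc b1 5c 5c 5c 5c 5c ∥ 95 fb.
Outer hash (tag): even-index sum = 715 mod 256 = 203; odd-index sum = 510 mod 256 = 254 → cb fe.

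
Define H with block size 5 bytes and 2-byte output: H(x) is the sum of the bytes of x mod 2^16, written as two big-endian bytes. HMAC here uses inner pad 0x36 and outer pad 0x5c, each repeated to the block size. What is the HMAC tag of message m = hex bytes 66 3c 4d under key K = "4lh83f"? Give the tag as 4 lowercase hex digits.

Key "4lh83f" = 34 6c 68 38 33 66 is 6 bytes > B = 5, so hash it first: H(key) = 01 d9, then zero-pad to 5 bytes: K' = 01 d9 00 00 00.
K' ⊕ ipad = 37 ef 36 36 36.  K' ⊕ opad = 5d 85 5c 5c 5c.
Inner input = (K'⊕ipad) ∥ m = 37 ef 36 36 36 ∥ 66 3c 4d.
Inner hash: sum = 55+239+54+54+54+102+60+77 = 695 → 02 b7.
Outer input = (K'⊕opad) ∥ inner = 5d 85 5c 5c 5c ∥ 02 b7.
Outer hash (tag): sum = 93+133+92+92+92+2+183 = 687 → 02 af.

02af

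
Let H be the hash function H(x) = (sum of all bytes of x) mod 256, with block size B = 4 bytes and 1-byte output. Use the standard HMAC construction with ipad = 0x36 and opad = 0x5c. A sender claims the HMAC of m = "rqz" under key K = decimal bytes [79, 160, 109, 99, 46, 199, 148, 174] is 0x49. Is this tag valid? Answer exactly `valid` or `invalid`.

Key decimal bytes [79, 160, 109, 99, 46, 199, 148, 174] = 4f a0 6d 63 2e c7 94 ae is 8 bytes > B = 4, so hash it first: H(key) = f6, then zero-pad to 4 bytes: K' = f6 00 00 00.
K' ⊕ ipad = c0 36 36 36; K' ⊕ opad = aa 5c 5c 5c.
Inner hash: sum = 192+54+54+54+114+113+122 = 703; mod 256 = 191 → bf.
Outer hash (recomputed tag): sum = 170+92+92+92+191 = 637; mod 256 = 125 → 7d.
Recomputed tag = 7d; claimed = 49 → mismatch.

invalid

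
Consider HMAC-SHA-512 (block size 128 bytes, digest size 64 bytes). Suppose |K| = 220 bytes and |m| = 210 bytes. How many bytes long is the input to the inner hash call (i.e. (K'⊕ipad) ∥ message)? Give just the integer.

338

Key is 220 > 128 bytes, so it is hashed to 64 bytes then zero-padded to 128: |K'| = 128.
Inner input = (K'⊕ipad) ∥ m → 128 + 210 = 338 bytes.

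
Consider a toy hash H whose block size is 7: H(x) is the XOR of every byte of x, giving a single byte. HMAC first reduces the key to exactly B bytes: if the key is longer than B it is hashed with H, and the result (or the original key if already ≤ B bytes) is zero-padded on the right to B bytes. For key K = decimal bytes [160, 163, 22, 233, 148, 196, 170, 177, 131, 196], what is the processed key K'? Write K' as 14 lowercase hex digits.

|K| = 10 > B = 7, so first hash the key.
H(K): XOR a0⊕a3⊕16⊕e9⊕94⊕c4⊕aa⊕b1⊕83⊕c4 = f0.
Zero-pad H(K) = f0 to 7 bytes: K' = f0 00 00 00 00 00 00.

f0000000000000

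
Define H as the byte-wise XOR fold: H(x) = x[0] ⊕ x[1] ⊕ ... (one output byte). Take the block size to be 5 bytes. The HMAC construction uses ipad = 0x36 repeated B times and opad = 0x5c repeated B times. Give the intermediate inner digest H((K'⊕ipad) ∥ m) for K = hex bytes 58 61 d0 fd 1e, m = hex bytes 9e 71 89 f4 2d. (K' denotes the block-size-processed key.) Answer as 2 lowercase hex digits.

Key hex bytes 58 61 d0 fd 1e is exactly B = 5 bytes: K' = 58 61 d0 fd 1e.
K' ⊕ ipad = 6e 57 e6 cb 28.
Inner input = 6e 57 e6 cb 28 ∥ 9e 71 89 f4 2d.
Inner hash: XOR 6e⊕57⊕e6⊕cb⊕28⊕9e⊕71⊕89⊕f4⊕2d = 83.

83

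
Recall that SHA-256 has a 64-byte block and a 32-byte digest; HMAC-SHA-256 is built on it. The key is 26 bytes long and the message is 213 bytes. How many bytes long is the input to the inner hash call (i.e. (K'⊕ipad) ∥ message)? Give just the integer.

277

Key is 26 ≤ 64 bytes, zero-padded: |K'| = 64.
Inner input = (K'⊕ipad) ∥ m → 64 + 213 = 277 bytes.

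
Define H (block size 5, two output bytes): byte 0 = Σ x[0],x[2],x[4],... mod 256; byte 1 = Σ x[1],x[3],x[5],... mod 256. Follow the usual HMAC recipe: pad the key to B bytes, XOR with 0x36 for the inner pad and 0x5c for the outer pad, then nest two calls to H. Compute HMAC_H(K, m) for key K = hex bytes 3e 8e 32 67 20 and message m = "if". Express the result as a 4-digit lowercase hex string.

be95

Key hex bytes 3e 8e 32 67 20 is exactly B = 5 bytes: K' = 3e 8e 32 67 20.
K' ⊕ ipad = 08 b8 04 51 16.  K' ⊕ opad = 62 d2 6e 3b 7c.
Inner input = (K'⊕ipad) ∥ m = 08 b8 04 51 16 ∥ 69 66.
Inner hash: even-index sum = 136 mod 256 = 136; odd-index sum = 370 mod 256 = 114 → 88 72.
Outer input = (K'⊕opad) ∥ inner = 62 d2 6e 3b 7c ∥ 88 72.
Outer hash (tag): even-index sum = 446 mod 256 = 190; odd-index sum = 405 mod 256 = 149 → be 95.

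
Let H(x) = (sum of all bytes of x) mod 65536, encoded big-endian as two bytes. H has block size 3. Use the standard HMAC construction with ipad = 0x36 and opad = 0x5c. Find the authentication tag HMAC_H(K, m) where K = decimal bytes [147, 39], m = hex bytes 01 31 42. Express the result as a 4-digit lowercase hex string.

0207

Key decimal bytes [147, 39] = 93 27 is 2 bytes ≤ B = 3; zero-pad to 3 bytes: K' = 93 27 00.
K' ⊕ ipad = a5 11 36.  K' ⊕ opad = cf 7b 5c.
Inner input = (K'⊕ipad) ∥ m = a5 11 36 ∥ 01 31 42.
Inner hash: sum = 165+17+54+1+49+66 = 352 → 01 60.
Outer input = (K'⊕opad) ∥ inner = cf 7b 5c ∥ 01 60.
Outer hash (tag): sum = 207+123+92+1+96 = 519 → 02 07.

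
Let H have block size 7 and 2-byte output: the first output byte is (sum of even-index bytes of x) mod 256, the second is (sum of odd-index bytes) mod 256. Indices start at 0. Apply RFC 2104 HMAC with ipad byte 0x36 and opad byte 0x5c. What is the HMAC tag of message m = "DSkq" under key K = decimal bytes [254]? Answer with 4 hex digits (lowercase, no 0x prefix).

0742

Key decimal bytes [254] = fe is 1 byte ≤ B = 7; zero-pad to 7 bytes: K' = fe 00 00 00 00 00 00.
K' ⊕ ipad = c8 36 36 36 36 36 36.  K' ⊕ opad = a2 5c 5c 5c 5c 5c 5c.
Inner input = (K'⊕ipad) ∥ m = c8 36 36 36 36 36 36 ∥ 44 53 6b 71.
Inner hash: even-index sum = 558 mod 256 = 46; odd-index sum = 337 mod 256 = 81 → 2e 51.
Outer input = (K'⊕opad) ∥ inner = a2 5c 5c 5c 5c 5c 5c ∥ 2e 51.
Outer hash (tag): even-index sum = 519 mod 256 = 7; odd-index sum = 322 mod 256 = 66 → 07 42.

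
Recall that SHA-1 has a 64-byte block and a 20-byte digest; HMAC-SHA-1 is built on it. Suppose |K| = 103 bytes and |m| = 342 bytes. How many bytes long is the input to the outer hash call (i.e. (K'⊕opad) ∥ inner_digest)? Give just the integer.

84

Key is 103 > 64 bytes, so it is hashed to 20 bytes then zero-padded to 64: |K'| = 64.
Outer input = (K'⊕opad) ∥ H(inner) → 64 + 20 = 84 bytes.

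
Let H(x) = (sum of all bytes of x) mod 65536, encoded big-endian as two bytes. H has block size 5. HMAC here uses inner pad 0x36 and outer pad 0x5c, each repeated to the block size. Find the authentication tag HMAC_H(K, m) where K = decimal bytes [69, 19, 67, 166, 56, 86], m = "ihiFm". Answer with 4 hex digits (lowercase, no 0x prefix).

02c6

Key decimal bytes [69, 19, 67, 166, 56, 86] = 45 13 43 a6 38 56 is 6 bytes > B = 5, so hash it first: H(key) = 01 cf, then zero-pad to 5 bytes: K' = 01 cf 00 00 00.
K' ⊕ ipad = 37 f9 36 36 36.  K' ⊕ opad = 5d 93 5c 5c 5c.
Inner input = (K'⊕ipad) ∥ m = 37 f9 36 36 36 ∥ 69 68 69 46 6d.
Inner hash: sum = 55+249+54+54+54+105+104+105+70+109 = 959 → 03 bf.
Outer input = (K'⊕opad) ∥ inner = 5d 93 5c 5c 5c ∥ 03 bf.
Outer hash (tag): sum = 93+147+92+92+92+3+191 = 710 → 02 c6.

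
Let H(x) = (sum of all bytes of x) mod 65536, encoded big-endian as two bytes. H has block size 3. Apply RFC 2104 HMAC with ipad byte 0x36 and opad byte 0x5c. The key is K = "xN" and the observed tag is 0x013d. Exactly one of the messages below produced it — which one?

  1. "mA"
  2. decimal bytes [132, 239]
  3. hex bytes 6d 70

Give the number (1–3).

1

Key "xN" = 78 4e is 2 bytes ≤ B = 3; zero-pad to 3 bytes: K' = 78 4e 00.
K' ⊕ ipad = 4e 78 36; K' ⊕ opad = 24 12 5c.
m1: inner = H(4e 78 36 6d 41) = 01 aa; tag = H(24 12 5c 01 aa) = 013d ← matches
m2: inner = H(4e 78 36 84 ef) = 02 6f; tag = H(24 12 5c 02 6f) = 0103
m3: inner = H(4e 78 36 6d 70) = 01 d9; tag = H(24 12 5c 01 d9) = 016c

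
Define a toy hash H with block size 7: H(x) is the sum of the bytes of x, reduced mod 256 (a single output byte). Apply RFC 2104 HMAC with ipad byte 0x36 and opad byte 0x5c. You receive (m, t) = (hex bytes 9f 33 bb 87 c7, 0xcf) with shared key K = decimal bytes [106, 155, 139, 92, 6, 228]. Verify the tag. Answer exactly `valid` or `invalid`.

Key decimal bytes [106, 155, 139, 92, 6, 228] = 6a 9b 8b 5c 06 e4 is 6 bytes ≤ B = 7; zero-pad to 7 bytes: K' = 6a 9b 8b 5c 06 e4 00.
K' ⊕ ipad = 5c ad bd 6a 30 d2 36; K' ⊕ opad = 36 c7 d7 00 5a b8 5c.
Inner hash: sum = 92+173+189+106+48+210+54+159+51+187+135+199 = 1603; mod 256 = 67 → 43.
Outer hash (recomputed tag): sum = 54+199+215+0+90+184+92+67 = 901; mod 256 = 133 → 85.
Recomputed tag = 85; claimed = cf → mismatch.

invalid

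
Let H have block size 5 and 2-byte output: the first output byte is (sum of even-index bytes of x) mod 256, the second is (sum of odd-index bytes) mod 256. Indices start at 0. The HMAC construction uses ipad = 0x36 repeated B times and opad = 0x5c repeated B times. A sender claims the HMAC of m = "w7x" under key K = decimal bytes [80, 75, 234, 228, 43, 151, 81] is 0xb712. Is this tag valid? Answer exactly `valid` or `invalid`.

invalid

Key decimal bytes [80, 75, 234, 228, 43, 151, 81] = 50 4b ea e4 2b 97 51 is 7 bytes > B = 5, so hash it first: H(key) = b6 c6, then zero-pad to 5 bytes: K' = b6 c6 00 00 00.
K' ⊕ ipad = 80 f0 36 36 36; K' ⊕ opad = ea 9a 5c 5c 5c.
Inner hash: even-index sum = 291 mod 256 = 35; odd-index sum = 533 mod 256 = 21 → 23 15.
Outer hash (recomputed tag): even-index sum = 439 mod 256 = 183; odd-index sum = 281 mod 256 = 25 → b7 19.
Recomputed tag = b719; claimed = b712 → mismatch.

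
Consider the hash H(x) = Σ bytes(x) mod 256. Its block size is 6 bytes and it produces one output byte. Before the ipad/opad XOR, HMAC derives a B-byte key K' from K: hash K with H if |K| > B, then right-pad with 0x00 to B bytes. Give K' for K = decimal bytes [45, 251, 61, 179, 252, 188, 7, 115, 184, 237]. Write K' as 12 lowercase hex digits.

ef0000000000

|K| = 10 > B = 6, so first hash the key.
H(K): sum = 45+251+61+179+252+188+7+115+184+237 = 1519; mod 256 = 239 → ef.
Zero-pad H(K) = ef to 6 bytes: K' = ef 00 00 00 00 00.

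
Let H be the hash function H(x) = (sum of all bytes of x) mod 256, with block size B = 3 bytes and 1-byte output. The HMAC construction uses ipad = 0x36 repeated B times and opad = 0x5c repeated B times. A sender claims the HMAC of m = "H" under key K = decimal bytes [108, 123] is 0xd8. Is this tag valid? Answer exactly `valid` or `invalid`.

Key decimal bytes [108, 123] = 6c 7b is 2 bytes ≤ B = 3; zero-pad to 3 bytes: K' = 6c 7b 00.
K' ⊕ ipad = 5a 4d 36; K' ⊕ opad = 30 27 5c.
Inner hash: sum = 90+77+54+72 = 293; mod 256 = 37 → 25.
Outer hash (recomputed tag): sum = 48+39+92+37 = 216 → d8.
Recomputed tag = d8; claimed = d8 → match.

valid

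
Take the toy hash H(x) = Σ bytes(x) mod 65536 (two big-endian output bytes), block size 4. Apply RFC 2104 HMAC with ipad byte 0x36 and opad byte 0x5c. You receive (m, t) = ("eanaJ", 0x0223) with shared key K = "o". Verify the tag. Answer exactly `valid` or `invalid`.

valid

Key "o" = 6f is 1 byte ≤ B = 4; zero-pad to 4 bytes: K' = 6f 00 00 00.
K' ⊕ ipad = 59 36 36 36; K' ⊕ opad = 33 5c 5c 5c.
Inner hash: sum = 89+54+54+54+101+97+110+97+74 = 730 → 02 da.
Outer hash (recomputed tag): sum = 51+92+92+92+2+218 = 547 → 02 23.
Recomputed tag = 0223; claimed = 0223 → match.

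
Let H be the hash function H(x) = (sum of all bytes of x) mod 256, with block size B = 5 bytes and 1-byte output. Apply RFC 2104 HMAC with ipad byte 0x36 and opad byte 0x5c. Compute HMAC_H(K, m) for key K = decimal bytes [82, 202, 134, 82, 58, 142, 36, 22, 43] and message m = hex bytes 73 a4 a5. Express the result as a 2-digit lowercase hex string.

Key decimal bytes [82, 202, 134, 82, 58, 142, 36, 22, 43] = 52 ca 86 52 3a 8e 24 16 2b is 9 bytes > B = 5, so hash it first: H(key) = 21, then zero-pad to 5 bytes: K' = 21 00 00 00 00.
K' ⊕ ipad = 17 36 36 36 36.  K' ⊕ opad = 7d 5c 5c 5c 5c.
Inner input = (K'⊕ipad) ∥ m = 17 36 36 36 36 ∥ 73 a4 a5.
Inner hash: sum = 23+54+54+54+54+115+164+165 = 683; mod 256 = 171 → ab.
Outer input = (K'⊕opad) ∥ inner = 7d 5c 5c 5c 5c ∥ ab.
Outer hash (tag): sum = 125+92+92+92+92+171 = 664; mod 256 = 152 → 98.

98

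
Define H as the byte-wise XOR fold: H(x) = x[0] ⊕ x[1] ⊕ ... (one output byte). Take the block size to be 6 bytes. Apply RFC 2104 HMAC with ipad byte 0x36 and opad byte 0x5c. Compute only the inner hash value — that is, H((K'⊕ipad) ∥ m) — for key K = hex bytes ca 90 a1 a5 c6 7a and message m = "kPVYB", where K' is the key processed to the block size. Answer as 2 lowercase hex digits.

Key hex bytes ca 90 a1 a5 c6 7a is exactly B = 6 bytes: K' = ca 90 a1 a5 c6 7a.
K' ⊕ ipad = fc a6 97 93 f0 4c.
Inner input = fc a6 97 93 f0 4c ∥ 6b 50 56 59 42.
Inner hash: XOR fc⊕a6⊕97⊕93⊕f0⊕4c⊕6b⊕50⊕56⊕59⊕42 = 94.

94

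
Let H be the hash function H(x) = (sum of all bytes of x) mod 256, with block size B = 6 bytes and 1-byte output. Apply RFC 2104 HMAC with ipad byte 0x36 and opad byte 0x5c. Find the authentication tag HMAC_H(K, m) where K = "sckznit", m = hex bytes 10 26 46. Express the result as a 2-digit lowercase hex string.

e0

Key "sckznit" = 73 63 6b 7a 6e 69 74 is 7 bytes > B = 6, so hash it first: H(key) = 06, then zero-pad to 6 bytes: K' = 06 00 00 00 00 00.
K' ⊕ ipad = 30 36 36 36 36 36.  K' ⊕ opad = 5a 5c 5c 5c 5c 5c.
Inner input = (K'⊕ipad) ∥ m = 30 36 36 36 36 36 ∥ 10 26 46.
Inner hash: sum = 48+54+54+54+54+54+16+38+70 = 442; mod 256 = 186 → ba.
Outer input = (K'⊕opad) ∥ inner = 5a 5c 5c 5c 5c 5c ∥ ba.
Outer hash (tag): sum = 90+92+92+92+92+92+186 = 736; mod 256 = 224 → e0.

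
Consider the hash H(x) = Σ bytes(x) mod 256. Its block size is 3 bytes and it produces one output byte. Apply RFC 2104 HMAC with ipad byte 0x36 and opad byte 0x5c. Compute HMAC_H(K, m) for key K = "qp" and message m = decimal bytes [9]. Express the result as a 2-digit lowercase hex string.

81

Key "qp" = 71 70 is 2 bytes ≤ B = 3; zero-pad to 3 bytes: K' = 71 70 00.
K' ⊕ ipad = 47 46 36.  K' ⊕ opad = 2d 2c 5c.
Inner input = (K'⊕ipad) ∥ m = 47 46 36 ∥ 09.
Inner hash: sum = 71+70+54+9 = 204 → cc.
Outer input = (K'⊕opad) ∥ inner = 2d 2c 5c ∥ cc.
Outer hash (tag): sum = 45+44+92+204 = 385; mod 256 = 129 → 81.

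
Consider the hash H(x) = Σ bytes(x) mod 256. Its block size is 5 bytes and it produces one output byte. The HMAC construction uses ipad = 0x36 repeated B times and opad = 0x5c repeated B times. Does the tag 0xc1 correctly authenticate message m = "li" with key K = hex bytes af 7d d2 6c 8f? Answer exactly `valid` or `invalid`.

invalid

Key hex bytes af 7d d2 6c 8f is exactly B = 5 bytes: K' = af 7d d2 6c 8f.
K' ⊕ ipad = 99 4b e4 5a b9; K' ⊕ opad = f3 21 8e 30 d3.
Inner hash: sum = 153+75+228+90+185+108+105 = 944; mod 256 = 176 → b0.
Outer hash (recomputed tag): sum = 243+33+142+48+211+176 = 853; mod 256 = 85 → 55.
Recomputed tag = 55; claimed = c1 → mismatch.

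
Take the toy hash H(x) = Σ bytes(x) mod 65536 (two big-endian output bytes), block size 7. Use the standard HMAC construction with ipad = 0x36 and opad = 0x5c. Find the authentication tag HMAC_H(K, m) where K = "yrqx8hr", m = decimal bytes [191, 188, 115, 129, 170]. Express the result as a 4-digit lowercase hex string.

025f

Key "yrqx8hr" = 79 72 71 78 38 68 72 is exactly B = 7 bytes: K' = 79 72 71 78 38 68 72.
K' ⊕ ipad = 4f 44 47 4e 0e 5e 44.  K' ⊕ opad = 25 2e 2d 24 64 34 2e.
Inner input = (K'⊕ipad) ∥ m = 4f 44 47 4e 0e 5e 44 ∥ bf bc 73 81 aa.
Inner hash: sum = 79+68+71+78+14+94+68+191+188+115+129+170 = 1265 → 04 f1.
Outer input = (K'⊕opad) ∥ inner = 25 2e 2d 24 64 34 2e ∥ 04 f1.
Outer hash (tag): sum = 37+46+45+36+100+52+46+4+241 = 607 → 02 5f.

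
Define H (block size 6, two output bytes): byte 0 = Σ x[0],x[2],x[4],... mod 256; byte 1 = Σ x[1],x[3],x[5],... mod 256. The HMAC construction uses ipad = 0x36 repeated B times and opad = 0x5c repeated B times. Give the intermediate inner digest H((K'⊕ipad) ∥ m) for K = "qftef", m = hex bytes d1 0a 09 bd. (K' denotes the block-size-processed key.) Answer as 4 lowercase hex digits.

b3a0

Key "qftef" = 71 66 74 65 66 is 5 bytes ≤ B = 6; zero-pad to 6 bytes: K' = 71 66 74 65 66 00.
K' ⊕ ipad = 47 50 42 53 50 36.
Inner input = 47 50 42 53 50 36 ∥ d1 0a 09 bd.
Inner hash: even-index sum = 435 mod 256 = 179; odd-index sum = 416 mod 256 = 160 → b3 a0.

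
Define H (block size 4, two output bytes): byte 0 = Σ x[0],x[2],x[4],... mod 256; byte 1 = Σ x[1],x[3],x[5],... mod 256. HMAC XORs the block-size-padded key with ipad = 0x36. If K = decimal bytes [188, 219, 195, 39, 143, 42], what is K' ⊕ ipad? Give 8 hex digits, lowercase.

Key decimal bytes [188, 219, 195, 39, 143, 42] = bc db c3 27 8f 2a is 6 bytes > B = 4, so hash it first: H(key) = 0e 2c, then zero-pad to 4 bytes: K' = 0e 2c 00 00.
XOR each byte with 0x36: 0e⊕36=38, 2c⊕36=1a, 00⊕36=36, 00⊕36=36.

381a3636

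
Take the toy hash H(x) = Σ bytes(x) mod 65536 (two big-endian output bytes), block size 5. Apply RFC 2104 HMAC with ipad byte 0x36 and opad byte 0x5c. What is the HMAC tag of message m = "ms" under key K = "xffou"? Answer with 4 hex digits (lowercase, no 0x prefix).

0160

Key "xffou" = 78 66 66 6f 75 is exactly B = 5 bytes: K' = 78 66 66 6f 75.
K' ⊕ ipad = 4e 50 50 59 43.  K' ⊕ opad = 24 3a 3a 33 29.
Inner input = (K'⊕ipad) ∥ m = 4e 50 50 59 43 ∥ 6d 73.
Inner hash: sum = 78+80+80+89+67+109+115 = 618 → 02 6a.
Outer input = (K'⊕opad) ∥ inner = 24 3a 3a 33 29 ∥ 02 6a.
Outer hash (tag): sum = 36+58+58+51+41+2+106 = 352 → 01 60.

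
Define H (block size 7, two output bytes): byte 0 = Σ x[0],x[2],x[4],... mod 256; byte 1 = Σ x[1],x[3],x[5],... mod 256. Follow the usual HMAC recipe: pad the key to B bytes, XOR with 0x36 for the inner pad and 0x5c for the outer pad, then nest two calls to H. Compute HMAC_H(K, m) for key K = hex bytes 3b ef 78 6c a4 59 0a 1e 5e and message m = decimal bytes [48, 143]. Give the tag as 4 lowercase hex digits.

7700

Key hex bytes 3b ef 78 6c a4 59 0a 1e 5e is 9 bytes > B = 7, so hash it first: H(key) = bf d2, then zero-pad to 7 bytes: K' = bf d2 00 00 00 00 00.
K' ⊕ ipad = 89 e4 36 36 36 36 36.  K' ⊕ opad = e3 8e 5c 5c 5c 5c 5c.
Inner input = (K'⊕ipad) ∥ m = 89 e4 36 36 36 36 36 ∥ 30 8f.
Inner hash: even-index sum = 442 mod 256 = 186; odd-index sum = 384 mod 256 = 128 → ba 80.
Outer input = (K'⊕opad) ∥ inner = e3 8e 5c 5c 5c 5c 5c ∥ ba 80.
Outer hash (tag): even-index sum = 631 mod 256 = 119; odd-index sum = 512 mod 256 = 0 → 77 00.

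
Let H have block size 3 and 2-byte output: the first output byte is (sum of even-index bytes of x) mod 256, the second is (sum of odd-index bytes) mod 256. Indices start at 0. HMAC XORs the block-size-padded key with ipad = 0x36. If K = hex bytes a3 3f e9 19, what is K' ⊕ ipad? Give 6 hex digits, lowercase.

Key hex bytes a3 3f e9 19 is 4 bytes > B = 3, so hash it first: H(key) = 8c 58, then zero-pad to 3 bytes: K' = 8c 58 00.
XOR each byte with 0x36: 8c⊕36=ba, 58⊕36=6e, 00⊕36=36.

ba6e36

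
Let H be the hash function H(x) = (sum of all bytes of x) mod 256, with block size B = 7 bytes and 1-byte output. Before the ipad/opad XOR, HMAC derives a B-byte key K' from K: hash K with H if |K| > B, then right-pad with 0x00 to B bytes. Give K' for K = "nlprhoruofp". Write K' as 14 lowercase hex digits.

bf000000000000

|K| = 11 > B = 7, so first hash the key.
H(K): sum = 110+108+112+114+104+111+114+117+111+102+112 = 1215; mod 256 = 191 → bf.
Zero-pad H(K) = bf to 7 bytes: K' = bf 00 00 00 00 00 00.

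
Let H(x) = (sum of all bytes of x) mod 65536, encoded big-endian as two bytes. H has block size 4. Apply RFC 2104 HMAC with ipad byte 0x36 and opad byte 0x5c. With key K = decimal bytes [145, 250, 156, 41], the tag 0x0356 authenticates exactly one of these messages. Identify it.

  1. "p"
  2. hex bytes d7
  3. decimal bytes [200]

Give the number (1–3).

Key decimal bytes [145, 250, 156, 41] = 91 fa 9c 29 is exactly B = 4 bytes: K' = 91 fa 9c 29.
K' ⊕ ipad = a7 cc aa 1f; K' ⊕ opad = cd a6 c0 75.
m1: inner = H(a7 cc aa 1f 70) = 02 ac; tag = H(cd a6 c0 75 02 ac) = 0356 ← matches
m2: inner = H(a7 cc aa 1f d7) = 03 13; tag = H(cd a6 c0 75 03 13) = 02be
m3: inner = H(a7 cc aa 1f c8) = 03 04; tag = H(cd a6 c0 75 03 04) = 02af

1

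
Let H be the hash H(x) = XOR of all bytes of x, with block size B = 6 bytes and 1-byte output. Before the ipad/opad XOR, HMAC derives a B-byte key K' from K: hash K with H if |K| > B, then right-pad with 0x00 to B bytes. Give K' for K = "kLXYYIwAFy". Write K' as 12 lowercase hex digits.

3f0000000000

|K| = 10 > B = 6, so first hash the key.
H(K): XOR 6b⊕4c⊕58⊕59⊕59⊕49⊕77⊕41⊕46⊕79 = 3f.
Zero-pad H(K) = 3f to 6 bytes: K' = 3f 00 00 00 00 00.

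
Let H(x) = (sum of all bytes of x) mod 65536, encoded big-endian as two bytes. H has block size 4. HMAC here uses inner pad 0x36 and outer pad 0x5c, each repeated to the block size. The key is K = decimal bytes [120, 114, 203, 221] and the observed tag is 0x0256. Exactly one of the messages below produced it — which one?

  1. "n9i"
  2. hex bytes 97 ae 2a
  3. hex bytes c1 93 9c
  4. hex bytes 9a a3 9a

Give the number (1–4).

Key decimal bytes [120, 114, 203, 221] = 78 72 cb dd is exactly B = 4 bytes: K' = 78 72 cb dd.
K' ⊕ ipad = 4e 44 fd eb; K' ⊕ opad = 24 2e 97 81.
m1: inner = H(4e 44 fd eb 6e 39 69) = 03 8a; tag = H(24 2e 97 81 03 8a) = 01f7
m2: inner = H(4e 44 fd eb 97 ae 2a) = 03 e9; tag = H(24 2e 97 81 03 e9) = 0256 ← matches
m3: inner = H(4e 44 fd eb c1 93 9c) = 04 6a; tag = H(24 2e 97 81 04 6a) = 01d8
m4: inner = H(4e 44 fd eb 9a a3 9a) = 04 51; tag = H(24 2e 97 81 04 51) = 01bf

2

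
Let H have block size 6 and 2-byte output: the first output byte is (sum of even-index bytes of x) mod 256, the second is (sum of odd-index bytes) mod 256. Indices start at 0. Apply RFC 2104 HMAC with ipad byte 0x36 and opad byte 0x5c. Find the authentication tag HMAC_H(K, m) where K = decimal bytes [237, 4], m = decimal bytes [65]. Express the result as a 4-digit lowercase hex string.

f1ae

Key decimal bytes [237, 4] = ed 04 is 2 bytes ≤ B = 6; zero-pad to 6 bytes: K' = ed 04 00 00 00 00.
K' ⊕ ipad = db 32 36 36 36 36.  K' ⊕ opad = b1 58 5c 5c 5c 5c.
Inner input = (K'⊕ipad) ∥ m = db 32 36 36 36 36 ∥ 41.
Inner hash: even-index sum = 392 mod 256 = 136; odd-index sum = 158 mod 256 = 158 → 88 9e.
Outer input = (K'⊕opad) ∥ inner = b1 58 5c 5c 5c 5c ∥ 88 9e.
Outer hash (tag): even-index sum = 497 mod 256 = 241; odd-index sum = 430 mod 256 = 174 → f1 ae.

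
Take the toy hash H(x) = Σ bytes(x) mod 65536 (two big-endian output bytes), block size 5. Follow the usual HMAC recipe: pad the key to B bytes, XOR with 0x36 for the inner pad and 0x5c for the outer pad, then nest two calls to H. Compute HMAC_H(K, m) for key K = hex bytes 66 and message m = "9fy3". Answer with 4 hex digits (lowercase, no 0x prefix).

Key hex bytes 66 is 1 byte ≤ B = 5; zero-pad to 5 bytes: K' = 66 00 00 00 00.
K' ⊕ ipad = 50 36 36 36 36.  K' ⊕ opad = 3a 5c 5c 5c 5c.
Inner input = (K'⊕ipad) ∥ m = 50 36 36 36 36 ∥ 39 66 79 33.
Inner hash: sum = 80+54+54+54+54+57+102+121+51 = 627 → 02 73.
Outer input = (K'⊕opad) ∥ inner = 3a 5c 5c 5c 5c ∥ 02 73.
Outer hash (tag): sum = 58+92+92+92+92+2+115 = 543 → 02 1f.

021f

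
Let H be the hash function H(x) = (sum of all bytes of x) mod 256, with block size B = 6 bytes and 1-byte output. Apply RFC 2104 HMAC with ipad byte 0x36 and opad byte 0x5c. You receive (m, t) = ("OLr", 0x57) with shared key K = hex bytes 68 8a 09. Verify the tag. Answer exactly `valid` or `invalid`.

invalid

Key hex bytes 68 8a 09 is 3 bytes ≤ B = 6; zero-pad to 6 bytes: K' = 68 8a 09 00 00 00.
K' ⊕ ipad = 5e bc 3f 36 36 36; K' ⊕ opad = 34 d6 55 5c 5c 5c.
Inner hash: sum = 94+188+63+54+54+54+79+76+114 = 776; mod 256 = 8 → 08.
Outer hash (recomputed tag): sum = 52+214+85+92+92+92+8 = 635; mod 256 = 123 → 7b.
Recomputed tag = 7b; claimed = 57 → mismatch.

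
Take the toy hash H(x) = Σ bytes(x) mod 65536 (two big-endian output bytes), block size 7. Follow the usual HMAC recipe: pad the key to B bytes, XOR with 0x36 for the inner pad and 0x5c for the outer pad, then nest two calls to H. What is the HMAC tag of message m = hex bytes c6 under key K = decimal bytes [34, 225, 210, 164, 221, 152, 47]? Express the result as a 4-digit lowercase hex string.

0556

Key decimal bytes [34, 225, 210, 164, 221, 152, 47] = 22 e1 d2 a4 dd 98 2f is exactly B = 7 bytes: K' = 22 e1 d2 a4 dd 98 2f.
K' ⊕ ipad = 14 d7 e4 92 eb ae 19.  K' ⊕ opad = 7e bd 8e f8 81 c4 73.
Inner input = (K'⊕ipad) ∥ m = 14 d7 e4 92 eb ae 19 ∥ c6.
Inner hash: sum = 20+215+228+146+235+174+25+198 = 1241 → 04 d9.
Outer input = (K'⊕opad) ∥ inner = 7e bd 8e f8 81 c4 73 ∥ 04 d9.
Outer hash (tag): sum = 126+189+142+248+129+196+115+4+217 = 1366 → 05 56.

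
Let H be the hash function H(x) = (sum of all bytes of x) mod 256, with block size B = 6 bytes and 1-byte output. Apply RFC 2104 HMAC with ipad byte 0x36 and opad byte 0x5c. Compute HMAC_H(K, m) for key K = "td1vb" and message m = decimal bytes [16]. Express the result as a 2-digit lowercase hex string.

Key "td1vb" = 74 64 31 76 62 is 5 bytes ≤ B = 6; zero-pad to 6 bytes: K' = 74 64 31 76 62 00.
K' ⊕ ipad = 42 52 07 40 54 36.  K' ⊕ opad = 28 38 6d 2a 3e 5c.
Inner input = (K'⊕ipad) ∥ m = 42 52 07 40 54 36 ∥ 10.
Inner hash: sum = 66+82+7+64+84+54+16 = 373; mod 256 = 117 → 75.
Outer input = (K'⊕opad) ∥ inner = 28 38 6d 2a 3e 5c ∥ 75.
Outer hash (tag): sum = 40+56+109+42+62+92+117 = 518; mod 256 = 6 → 06.

06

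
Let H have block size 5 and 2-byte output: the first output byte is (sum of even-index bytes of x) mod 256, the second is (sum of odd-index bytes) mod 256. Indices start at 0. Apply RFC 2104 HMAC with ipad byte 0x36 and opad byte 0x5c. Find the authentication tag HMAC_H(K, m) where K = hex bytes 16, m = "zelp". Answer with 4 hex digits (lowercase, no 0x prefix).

5419

Key hex bytes 16 is 1 byte ≤ B = 5; zero-pad to 5 bytes: K' = 16 00 00 00 00.
K' ⊕ ipad = 20 36 36 36 36.  K' ⊕ opad = 4a 5c 5c 5c 5c.
Inner input = (K'⊕ipad) ∥ m = 20 36 36 36 36 ∥ 7a 65 6c 70.
Inner hash: even-index sum = 353 mod 256 = 97; odd-index sum = 338 mod 256 = 82 → 61 52.
Outer input = (K'⊕opad) ∥ inner = 4a 5c 5c 5c 5c ∥ 61 52.
Outer hash (tag): even-index sum = 340 mod 256 = 84; odd-index sum = 281 mod 256 = 25 → 54 19.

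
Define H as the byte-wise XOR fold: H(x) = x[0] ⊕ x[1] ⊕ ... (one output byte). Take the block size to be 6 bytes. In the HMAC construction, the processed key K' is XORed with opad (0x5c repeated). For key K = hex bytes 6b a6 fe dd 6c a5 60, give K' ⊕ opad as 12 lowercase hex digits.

Key hex bytes 6b a6 fe dd 6c a5 60 is 7 bytes > B = 6, so hash it first: H(key) = 47, then zero-pad to 6 bytes: K' = 47 00 00 00 00 00.
XOR each byte with 0x5c: 47⊕5c=1b, 00⊕5c=5c, 00⊕5c=5c, 00⊕5c=5c, 00⊕5c=5c, 00⊕5c=5c.

1b5c5c5c5c5c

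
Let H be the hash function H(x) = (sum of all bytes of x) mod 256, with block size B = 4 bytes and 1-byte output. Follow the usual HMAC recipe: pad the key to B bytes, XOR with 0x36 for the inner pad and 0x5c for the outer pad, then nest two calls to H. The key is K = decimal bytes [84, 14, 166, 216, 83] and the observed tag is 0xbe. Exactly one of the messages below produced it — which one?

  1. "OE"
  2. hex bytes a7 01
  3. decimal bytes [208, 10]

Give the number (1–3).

1

Key decimal bytes [84, 14, 166, 216, 83] = 54 0e a6 d8 53 is 5 bytes > B = 4, so hash it first: H(key) = 33, then zero-pad to 4 bytes: K' = 33 00 00 00.
K' ⊕ ipad = 05 36 36 36; K' ⊕ opad = 6f 5c 5c 5c.
m1: inner = H(05 36 36 36 4f 45) = 3b; tag = H(6f 5c 5c 5c 3b) = be ← matches
m2: inner = H(05 36 36 36 a7 01) = 4f; tag = H(6f 5c 5c 5c 4f) = d2
m3: inner = H(05 36 36 36 d0 0a) = 81; tag = H(6f 5c 5c 5c 81) = 04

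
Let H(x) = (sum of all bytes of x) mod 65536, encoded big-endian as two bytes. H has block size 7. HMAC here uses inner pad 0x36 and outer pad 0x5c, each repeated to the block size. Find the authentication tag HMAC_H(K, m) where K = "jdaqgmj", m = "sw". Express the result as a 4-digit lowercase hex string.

01bb

Key "jdaqgmj" = 6a 64 61 71 67 6d 6a is exactly B = 7 bytes: K' = 6a 64 61 71 67 6d 6a.
K' ⊕ ipad = 5c 52 57 47 51 5b 5c.  K' ⊕ opad = 36 38 3d 2d 3b 31 36.
Inner input = (K'⊕ipad) ∥ m = 5c 52 57 47 51 5b 5c ∥ 73 77.
Inner hash: sum = 92+82+87+71+81+91+92+115+119 = 830 → 03 3e.
Outer input = (K'⊕opad) ∥ inner = 36 38 3d 2d 3b 31 36 ∥ 03 3e.
Outer hash (tag): sum = 54+56+61+45+59+49+54+3+62 = 443 → 01 bb.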